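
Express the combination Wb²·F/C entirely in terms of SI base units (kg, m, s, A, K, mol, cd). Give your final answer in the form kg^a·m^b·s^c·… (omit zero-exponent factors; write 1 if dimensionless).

kg·m²·s⁻¹·A⁻¹

Wb = V·s (flux: a volt is a weber per second),
    = kg·m²·s⁻²·A⁻¹.
So Wb² = kg²·m⁴·s⁻⁴·A⁻².
C = A·s = s·A (charge = current × time).
So C⁻¹ = s⁻¹·A⁻¹.
F = C/V (capacitance = charge per voltage),
    = A·s/(kg·m²·s⁻³·A⁻¹) (substituting C and V),
    = kg⁻¹·m⁻²·s⁴·A².
Combining: Wb²·C⁻¹·F = (kg²·m⁴·s⁻⁴·A⁻²) · (s⁻¹·A⁻¹) · (kg⁻¹·m⁻²·s⁴·A²) = kg·m²·s⁻¹·A⁻¹.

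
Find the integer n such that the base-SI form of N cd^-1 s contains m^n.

N = kg·m/s² = kg·m·s⁻² (force = mass × acceleration).
Combining: N·cd⁻¹·s = (kg·m·s⁻²) · cd⁻¹ · s = kg·m·s⁻¹·cd⁻¹.
The exponent of m is 1.

1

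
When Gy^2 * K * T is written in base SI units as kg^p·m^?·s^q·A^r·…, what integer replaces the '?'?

4

Gy = m²·s⁻².
So Gy² = m⁴·s⁻⁴.
T = kg·s⁻²·A⁻¹.
Combining: Gy²·K·T = (m⁴·s⁻⁴) · K · (kg·s⁻²·A⁻¹) = kg·m⁴·s⁻⁶·A⁻¹·K.
The exponent of m is 4.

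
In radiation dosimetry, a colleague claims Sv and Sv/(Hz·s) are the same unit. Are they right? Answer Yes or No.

Left side:
  Sv = m²·s⁻².
Right side:
  Hz = s⁻¹.
  So Hz⁻¹ = s.
  Sv = m²·s⁻².
  Combining: Hz⁻¹·Sv·s⁻¹ = s · (m²·s⁻²) · s⁻¹ = m²·s⁻².
Both reduce to m²·s⁻².

Yes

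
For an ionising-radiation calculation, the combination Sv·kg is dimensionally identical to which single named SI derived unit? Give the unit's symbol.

J

Sv = J/kg (equivalent dose = energy per mass),
    = m²·s⁻².
Combining: Sv·kg = (m²·s⁻²) · kg = kg·m²·s⁻².
kg·m²·s⁻² is the base-SI form of the joule.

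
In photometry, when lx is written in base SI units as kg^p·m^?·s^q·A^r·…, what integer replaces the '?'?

lx = m⁻²·cd.
The exponent of m is -2.

-2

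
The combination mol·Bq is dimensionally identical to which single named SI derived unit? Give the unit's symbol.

kat

Bq = 1/s = s⁻¹ (activity is decays per second).
Combining: mol·Bq = mol · s⁻¹ = s⁻¹·mol.
s⁻¹·mol is the base-SI form of the katal.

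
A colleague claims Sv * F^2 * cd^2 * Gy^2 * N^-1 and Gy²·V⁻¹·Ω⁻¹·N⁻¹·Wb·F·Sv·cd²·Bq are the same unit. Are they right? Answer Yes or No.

Left side:
  Sv = m²·s⁻².
  F = kg⁻¹·m⁻²·s⁴·A².
  So F² = kg⁻²·m⁻⁴·s⁸·A⁴.
  Gy = m²·s⁻².
  So Gy² = m⁴·s⁻⁴.
  N = kg·m·s⁻².
  So N⁻¹ = kg⁻¹·m⁻¹·s².
  Combining: Sv·F²·cd²·Gy²·N⁻¹ = (m²·s⁻²) · (kg⁻²·m⁻⁴·s⁸·A⁴) · cd² · (m⁴·s⁻⁴) · (kg⁻¹·m⁻¹·s²) = kg⁻³·m·s⁴·A⁴·cd².
Right side:
  Gy = J/kg (absorbed dose = energy per mass),
      = m²·s⁻².
  So Gy² = m⁴·s⁻⁴.
  V = W/A (potential = power per current),
      = kg·m²·s⁻³·A⁻¹.
  So V⁻¹ = kg⁻¹·m⁻²·s³·A.
  Ω = V/A (resistance = voltage per current),
      = kg·m²·s⁻³·A⁻².
  So Ω⁻¹ = kg⁻¹·m⁻²·s³·A².
  N = kg·m/s² = kg·m·s⁻² (force = mass × acceleration).
  So N⁻¹ = kg⁻¹·m⁻¹·s².
  Wb = V·s (flux: a volt is a weber per second),
      = kg·m²·s⁻²·A⁻¹.
  F = C/V (capacitance = charge per voltage),
      = A·s/(kg·m²·s⁻³·A⁻¹) (substituting C and V),
      = kg⁻¹·m⁻²·s⁴·A².
  Sv = J/kg (equivalent dose = energy per mass),
      = m²·s⁻².
  Bq = 1/s = s⁻¹ (activity is decays per second).
  Combining: Gy²·V⁻¹·Ω⁻¹·N⁻¹·Wb·F·Sv·cd²·Bq = (m⁴·s⁻⁴) · (kg⁻¹·m⁻²·s³·A) · (kg⁻¹·m⁻²·s³·A²) · (kg⁻¹·m⁻¹·s²) · (kg·m²·s⁻²·A⁻¹) · (kg⁻¹·m⁻²·s⁴·A²) · (m²·s⁻²) · cd² · s⁻¹ = kg⁻³·m·s³·A⁴·cd².
Left is kg⁻³·m·s⁴·A⁴·cd²; right is kg⁻³·m·s³·A⁴·cd² — different.

No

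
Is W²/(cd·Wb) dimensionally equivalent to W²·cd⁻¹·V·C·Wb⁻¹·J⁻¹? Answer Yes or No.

Yes

Left side:
  Wb = kg·m²·s⁻²·A⁻¹.
  So Wb⁻¹ = kg⁻¹·m⁻²·s²·A.
  W = kg·m²·s⁻³.
  So W² = kg²·m⁴·s⁻⁶.
  Combining: cd⁻¹·Wb⁻¹·W² = cd⁻¹ · (kg⁻¹·m⁻²·s²·A) · (kg²·m⁴·s⁻⁶) = kg·m²·s⁻⁴·A·cd⁻¹.
Right side:
  W = J/s (power = energy per time),
      = kg·m²·s⁻³.
  So W² = kg²·m⁴·s⁻⁶.
  V = W/A (potential = power per current),
      = kg·m²·s⁻³·A⁻¹.
  C = A·s = s·A (charge = current × time).
  Wb = V·s (flux: a volt is a weber per second),
      = kg·m²·s⁻²·A⁻¹.
  So Wb⁻¹ = kg⁻¹·m⁻²·s²·A.
  J = N·m (work = force × distance),
      = kg·m²·s⁻².
  So J⁻¹ = kg⁻¹·m⁻²·s².
  Combining: W²·cd⁻¹·V·C·Wb⁻¹·J⁻¹ = (kg²·m⁴·s⁻⁶) · cd⁻¹ · (kg·m²·s⁻³·A⁻¹) · (s·A) · (kg⁻¹·m⁻²·s²·A) · (kg⁻¹·m⁻²·s²) = kg·m²·s⁻⁴·A·cd⁻¹.
Both reduce to kg·m²·s⁻⁴·A·cd⁻¹.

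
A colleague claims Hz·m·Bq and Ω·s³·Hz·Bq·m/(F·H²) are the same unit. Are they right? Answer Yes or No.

Yes

Left side:
  Hz = 1/s = s⁻¹ (frequency is cycles per second).
  Bq = 1/s = s⁻¹ (activity is decays per second).
  Combining: Hz·m·Bq = s⁻¹ · m · s⁻¹ = m·s⁻².
Right side:
  F = kg⁻¹·m⁻²·s⁴·A².
  So F⁻¹ = kg·m²·s⁻⁴·A⁻².
  Ω = kg·m²·s⁻³·A⁻².
  Hz = s⁻¹.
  H = kg·m²·s⁻²·A⁻².
  So H⁻² = kg⁻²·m⁻⁴·s⁴·A⁴.
  Bq = s⁻¹.
  Combining: F⁻¹·Ω·s³·Hz·H⁻²·Bq·m = (kg·m²·s⁻⁴·A⁻²) · (kg·m²·s⁻³·A⁻²) · s³ · s⁻¹ · (kg⁻²·m⁻⁴·s⁴·A⁴) · s⁻¹ · m = m·s⁻².
Both reduce to m·s⁻².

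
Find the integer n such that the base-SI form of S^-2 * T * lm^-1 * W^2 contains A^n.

-5

S = 1/Ω (conductance is reciprocal resistance),
    = kg⁻¹·m⁻²·s³·A².
So S⁻² = kg²·m⁴·s⁻⁶·A⁻⁴.
T = Wb/m² (flux density = flux per area),
    = kg·s⁻²·A⁻¹.
lm = cd·sr = cd (luminous flux; sr is dimensionless).
So lm⁻¹ = cd⁻¹.
W = J/s (power = energy per time),
    = kg·m²·s⁻³.
So W² = kg²·m⁴·s⁻⁶.
Combining: S⁻²·T·lm⁻¹·W² = (kg²·m⁴·s⁻⁶·A⁻⁴) · (kg·s⁻²·A⁻¹) · cd⁻¹ · (kg²·m⁴·s⁻⁶) = kg⁵·m⁸·s⁻¹⁴·A⁻⁵·cd⁻¹.
The exponent of A is -5.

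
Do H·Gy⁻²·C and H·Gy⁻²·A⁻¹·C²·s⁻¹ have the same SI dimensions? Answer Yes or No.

Left side:
  H = kg·m²·s⁻²·A⁻².
  Gy = m²·s⁻².
  So Gy⁻² = m⁻⁴·s⁴.
  C = s·A.
  Combining: H·Gy⁻²·C = (kg·m²·s⁻²·A⁻²) · (m⁻⁴·s⁴) · (s·A) = kg·m⁻²·s³·A⁻¹.
Right side:
  H = Wb/A (inductance = flux per current),
      = kg·m²·s⁻²·A⁻².
  Gy = J/kg (absorbed dose = energy per mass),
      = m²·s⁻².
  So Gy⁻² = m⁻⁴·s⁴.
  C = A·s = s·A (charge = current × time).
  So C² = s²·A².
  Combining: H·Gy⁻²·A⁻¹·C²·s⁻¹ = (kg·m²·s⁻²·A⁻²) · (m⁻⁴·s⁴) · A⁻¹ · (s²·A²) · s⁻¹ = kg·m⁻²·s³·A⁻¹.
Both reduce to kg·m⁻²·s³·A⁻¹.

Yes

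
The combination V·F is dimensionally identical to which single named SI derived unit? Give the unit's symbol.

C

V = W/A (potential = power per current),
    = kg·m²·s⁻³·A⁻¹.
F = C/V (capacitance = charge per voltage),
    = A·s/(kg·m²·s⁻³·A⁻¹) (substituting C and V),
    = kg⁻¹·m⁻²·s⁴·A².
Combining: V·F = (kg·m²·s⁻³·A⁻¹) · (kg⁻¹·m⁻²·s⁴·A²) = s·A.
s·A is the base-SI form of the coulomb.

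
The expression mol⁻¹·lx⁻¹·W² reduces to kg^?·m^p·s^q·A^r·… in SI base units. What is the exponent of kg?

lx = m⁻²·cd.
So lx⁻¹ = m²·cd⁻¹.
W = kg·m²·s⁻³.
So W² = kg²·m⁴·s⁻⁶.
Combining: mol⁻¹·lx⁻¹·W² = mol⁻¹ · (m²·cd⁻¹) · (kg²·m⁴·s⁻⁶) = kg²·m⁶·s⁻⁶·mol⁻¹·cd⁻¹.
The exponent of kg is 2.

2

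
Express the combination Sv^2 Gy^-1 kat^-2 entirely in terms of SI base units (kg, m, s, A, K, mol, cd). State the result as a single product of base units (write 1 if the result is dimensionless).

Sv = m²·s⁻².
So Sv² = m⁴·s⁻⁴.
Gy = m²·s⁻².
So Gy⁻¹ = m⁻²·s².
kat = s⁻¹·mol.
So kat⁻² = s²·mol⁻².
Combining: Sv²·Gy⁻¹·kat⁻² = (m⁴·s⁻⁴) · (m⁻²·s²) · (s²·mol⁻²) = m²·mol⁻².

m²·mol⁻²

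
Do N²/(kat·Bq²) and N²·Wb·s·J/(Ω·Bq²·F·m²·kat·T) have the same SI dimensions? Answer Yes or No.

Left side:
  kat = s⁻¹·mol.
  So kat⁻¹ = s·mol⁻¹.
  N = kg·m·s⁻².
  So N² = kg²·m²·s⁻⁴.
  Bq = s⁻¹.
  So Bq⁻² = s².
  Combining: kat⁻¹·N²·Bq⁻² = (s·mol⁻¹) · (kg²·m²·s⁻⁴) · s² = kg²·m²·s⁻¹·mol⁻¹.
Right side:
  Ω = V/A (resistance = voltage per current),
      = kg·m²·s⁻³·A⁻².
  So Ω⁻¹ = kg⁻¹·m⁻²·s³·A².
  N = kg·m/s² = kg·m·s⁻² (force = mass × acceleration).
  So N² = kg²·m²·s⁻⁴.
  Bq = 1/s = s⁻¹ (activity is decays per second).
  So Bq⁻² = s².
  F = C/V (capacitance = charge per voltage),
      = A·s/(kg·m²·s⁻³·A⁻¹) (substituting C and V),
      = kg⁻¹·m⁻²·s⁴·A².
  So F⁻¹ = kg·m²·s⁻⁴·A⁻².
  Wb = V·s (flux: a volt is a weber per second),
      = kg·m²·s⁻²·A⁻¹.
  kat = mol/s = s⁻¹·mol (catalytic activity).
  So kat⁻¹ = s·mol⁻¹.
  T = Wb/m² (flux density = flux per area),
      = kg·s⁻²·A⁻¹.
  So T⁻¹ = kg⁻¹·s²·A.
  J = N·m (work = force × distance),
      = kg·m²·s⁻².
  Combining: Ω⁻¹·N²·Bq⁻²·F⁻¹·m⁻²·Wb·kat⁻¹·s·T⁻¹·J = (kg⁻¹·m⁻²·s³·A²) · (kg²·m²·s⁻⁴) · s² · (kg·m²·s⁻⁴·A⁻²) · m⁻² · (kg·m²·s⁻²·A⁻¹) · (s·mol⁻¹) · s · (kg⁻¹·s²·A) · (kg·m²·s⁻²) = kg³·m⁴·s⁻³·mol⁻¹.
Left is kg²·m²·s⁻¹·mol⁻¹; right is kg³·m⁴·s⁻³·mol⁻¹ — different.

No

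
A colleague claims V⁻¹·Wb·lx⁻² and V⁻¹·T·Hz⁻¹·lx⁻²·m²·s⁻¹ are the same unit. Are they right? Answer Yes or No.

Yes

Left side:
  V = W/A (potential = power per current),
      = kg·m²·s⁻³·A⁻¹.
  So V⁻¹ = kg⁻¹·m⁻²·s³·A.
  Wb = V·s (flux: a volt is a weber per second),
      = kg·m²·s⁻²·A⁻¹.
  lx = lm/m² (illuminance = luminous flux per area),
      = m⁻²·cd.
  So lx⁻² = m⁴·cd⁻².
  Combining: V⁻¹·Wb·lx⁻² = (kg⁻¹·m⁻²·s³·A) · (kg·m²·s⁻²·A⁻¹) · (m⁴·cd⁻²) = m⁴·s·cd⁻².
Right side:
  V = kg·m²·s⁻³·A⁻¹.
  So V⁻¹ = kg⁻¹·m⁻²·s³·A.
  T = kg·s⁻²·A⁻¹.
  Hz = s⁻¹.
  So Hz⁻¹ = s.
  lx = m⁻²·cd.
  So lx⁻² = m⁴·cd⁻².
  Combining: V⁻¹·T·Hz⁻¹·lx⁻²·m²·s⁻¹ = (kg⁻¹·m⁻²·s³·A) · (kg·s⁻²·A⁻¹) · s · (m⁴·cd⁻²) · m² · s⁻¹ = m⁴·s·cd⁻².
Both reduce to m⁴·s·cd⁻².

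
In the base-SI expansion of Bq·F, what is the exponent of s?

3

Bq = 1/s = s⁻¹ (activity is decays per second).
F = C/V (capacitance = charge per voltage),
    = A·s/(kg·m²·s⁻³·A⁻¹) (substituting C and V),
    = kg⁻¹·m⁻²·s⁴·A².
Combining: Bq·F = s⁻¹ · (kg⁻¹·m⁻²·s⁴·A²) = kg⁻¹·m⁻²·s³·A².
The exponent of s is 3.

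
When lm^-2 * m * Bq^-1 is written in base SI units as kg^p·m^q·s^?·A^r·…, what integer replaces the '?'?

1

lm = cd·sr = cd (luminous flux; sr is dimensionless).
So lm⁻² = cd⁻².
Bq = 1/s = s⁻¹ (activity is decays per second).
So Bq⁻¹ = s.
Combining: lm⁻²·m·Bq⁻¹ = cd⁻² · m · s = m·s·cd⁻².
The exponent of s is 1.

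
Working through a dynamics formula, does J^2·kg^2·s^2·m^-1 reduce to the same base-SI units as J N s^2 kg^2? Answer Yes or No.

Left side:
  J = N·m (work = force × distance),
      = kg·m²·s⁻².
  So J² = kg²·m⁴·s⁻⁴.
  Combining: J²·kg²·s²·m⁻¹ = (kg²·m⁴·s⁻⁴) · kg² · s² · m⁻¹ = kg⁴·m³·s⁻².
Right side:
  J = kg·m²·s⁻².
  N = kg·m·s⁻².
  Combining: J·N·s²·kg² = (kg·m²·s⁻²) · (kg·m·s⁻²) · s² · kg² = kg⁴·m³·s⁻².
Both reduce to kg⁴·m³·s⁻².

Yes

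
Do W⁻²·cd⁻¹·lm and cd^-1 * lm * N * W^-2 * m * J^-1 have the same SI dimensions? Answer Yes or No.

Yes

Left side:
  W = J/s (power = energy per time),
      = kg·m²·s⁻³.
  So W⁻² = kg⁻²·m⁻⁴·s⁶.
  lm = cd·sr = cd (luminous flux; sr is dimensionless).
  Combining: W⁻²·cd⁻¹·lm = (kg⁻²·m⁻⁴·s⁶) · cd⁻¹ · cd = kg⁻²·m⁻⁴·s⁶.
Right side:
  lm = cd.
  N = kg·m·s⁻².
  W = kg·m²·s⁻³.
  So W⁻² = kg⁻²·m⁻⁴·s⁶.
  J = kg·m²·s⁻².
  So J⁻¹ = kg⁻¹·m⁻²·s².
  Combining: cd⁻¹·lm·N·W⁻²·m·J⁻¹ = cd⁻¹ · cd · (kg·m·s⁻²) · (kg⁻²·m⁻⁴·s⁶) · m · (kg⁻¹·m⁻²·s²) = kg⁻²·m⁻⁴·s⁶.
Both reduce to kg⁻²·m⁻⁴·s⁶.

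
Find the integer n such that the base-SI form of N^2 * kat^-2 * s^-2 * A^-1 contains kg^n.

N = kg·m·s⁻².
So N² = kg²·m²·s⁻⁴.
kat = s⁻¹·mol.
So kat⁻² = s²·mol⁻².
Combining: N²·kat⁻²·s⁻²·A⁻¹ = (kg²·m²·s⁻⁴) · (s²·mol⁻²) · s⁻² · A⁻¹ = kg²·m²·s⁻⁴·A⁻¹·mol⁻².
The exponent of kg is 2.

2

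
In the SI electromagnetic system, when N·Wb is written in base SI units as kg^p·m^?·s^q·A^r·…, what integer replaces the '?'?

N = kg·m/s² = kg·m·s⁻² (force = mass × acceleration).
Wb = V·s (flux: a volt is a weber per second),
    = kg·m²·s⁻²·A⁻¹.
Combining: N·Wb = (kg·m·s⁻²) · (kg·m²·s⁻²·A⁻¹) = kg²·m³·s⁻⁴·A⁻¹.
The exponent of m is 3.

3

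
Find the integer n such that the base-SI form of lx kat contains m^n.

-2

lx = lm/m² (illuminance = luminous flux per area),
    = m⁻²·cd.
kat = mol/s = s⁻¹·mol (catalytic activity).
Combining: lx·kat = (m⁻²·cd) · (s⁻¹·mol) = m⁻²·s⁻¹·mol·cd.
The exponent of m is -2.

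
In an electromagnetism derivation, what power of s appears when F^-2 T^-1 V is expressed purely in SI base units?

-9

F = C/V (capacitance = charge per voltage),
    = A·s/(kg·m²·s⁻³·A⁻¹) (substituting C and V),
    = kg⁻¹·m⁻²·s⁴·A².
So F⁻² = kg²·m⁴·s⁻⁸·A⁻⁴.
T = Wb/m² (flux density = flux per area),
    = kg·s⁻²·A⁻¹.
So T⁻¹ = kg⁻¹·s²·A.
V = W/A (potential = power per current),
    = kg·m²·s⁻³·A⁻¹.
Combining: F⁻²·T⁻¹·V = (kg²·m⁴·s⁻⁸·A⁻⁴) · (kg⁻¹·s²·A) · (kg·m²·s⁻³·A⁻¹) = kg²·m⁶·s⁻⁹·A⁻⁴.
The exponent of s is -9.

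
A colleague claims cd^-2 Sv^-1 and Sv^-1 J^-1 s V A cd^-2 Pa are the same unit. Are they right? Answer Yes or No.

Left side:
  Sv = J/kg (equivalent dose = energy per mass),
      = m²·s⁻².
  So Sv⁻¹ = m⁻²·s².
  Combining: cd⁻²·Sv⁻¹ = cd⁻² · (m⁻²·s²) = m⁻²·s²·cd⁻².
Right side:
  Sv = m²·s⁻².
  So Sv⁻¹ = m⁻²·s².
  J = kg·m²·s⁻².
  So J⁻¹ = kg⁻¹·m⁻²·s².
  V = kg·m²·s⁻³·A⁻¹.
  Pa = kg·m⁻¹·s⁻².
  Combining: Sv⁻¹·J⁻¹·s·V·A·cd⁻²·Pa = (m⁻²·s²) · (kg⁻¹·m⁻²·s²) · s · (kg·m²·s⁻³·A⁻¹) · A · cd⁻² · (kg·m⁻¹·s⁻²) = kg·m⁻³·cd⁻².
Left is m⁻²·s²·cd⁻²; right is kg·m⁻³·cd⁻² — different.

No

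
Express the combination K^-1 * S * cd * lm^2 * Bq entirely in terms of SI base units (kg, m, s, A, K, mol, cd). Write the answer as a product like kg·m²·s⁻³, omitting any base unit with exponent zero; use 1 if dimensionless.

kg⁻¹·m⁻²·s²·A²·K⁻¹·cd³

S = kg⁻¹·m⁻²·s³·A².
lm = cd.
So lm² = cd².
Bq = s⁻¹.
Combining: K⁻¹·S·cd·lm²·Bq = K⁻¹ · (kg⁻¹·m⁻²·s³·A²) · cd · cd² · s⁻¹ = kg⁻¹·m⁻²·s²·A²·K⁻¹·cd³.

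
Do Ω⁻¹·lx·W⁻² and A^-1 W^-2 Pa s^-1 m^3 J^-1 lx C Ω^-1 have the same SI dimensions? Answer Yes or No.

Left side:
  Ω = V/A (resistance = voltage per current),
      = kg·m²·s⁻³·A⁻².
  So Ω⁻¹ = kg⁻¹·m⁻²·s³·A².
  lx = lm/m² (illuminance = luminous flux per area),
      = m⁻²·cd.
  W = J/s (power = energy per time),
      = kg·m²·s⁻³.
  So W⁻² = kg⁻²·m⁻⁴·s⁶.
  Combining: Ω⁻¹·lx·W⁻² = (kg⁻¹·m⁻²·s³·A²) · (m⁻²·cd) · (kg⁻²·m⁻⁴·s⁶) = kg⁻³·m⁻⁸·s⁹·A²·cd.
Right side:
  W = J/s (power = energy per time),
      = kg·m²·s⁻³.
  So W⁻² = kg⁻²·m⁻⁴·s⁶.
  Pa = N/m² (pressure = force per area),
      = kg·m⁻¹·s⁻².
  J = N·m (work = force × distance),
      = kg·m²·s⁻².
  So J⁻¹ = kg⁻¹·m⁻²·s².
  lx = lm/m² (illuminance = luminous flux per area),
      = m⁻²·cd.
  C = A·s = s·A (charge = current × time).
  Ω = V/A (resistance = voltage per current),
      = kg·m²·s⁻³·A⁻².
  So Ω⁻¹ = kg⁻¹·m⁻²·s³·A².
  Combining: A⁻¹·W⁻²·Pa·s⁻¹·m³·J⁻¹·lx·C·Ω⁻¹ = A⁻¹ · (kg⁻²·m⁻⁴·s⁶) · (kg·m⁻¹·s⁻²) · s⁻¹ · m³ · (kg⁻¹·m⁻²·s²) · (m⁻²·cd) · (s·A) · (kg⁻¹·m⁻²·s³·A²) = kg⁻³·m⁻⁸·s⁹·A²·cd.
Both reduce to kg⁻³·m⁻⁸·s⁹·A²·cd.

Yes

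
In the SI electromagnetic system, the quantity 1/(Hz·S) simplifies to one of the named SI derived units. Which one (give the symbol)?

H

Hz = s⁻¹.
So Hz⁻¹ = s.
S = kg⁻¹·m⁻²·s³·A².
So S⁻¹ = kg·m²·s⁻³·A⁻².
Combining: Hz⁻¹·S⁻¹ = s · (kg·m²·s⁻³·A⁻²) = kg·m²·s⁻²·A⁻².
kg·m²·s⁻²·A⁻² is the base-SI form of the henry.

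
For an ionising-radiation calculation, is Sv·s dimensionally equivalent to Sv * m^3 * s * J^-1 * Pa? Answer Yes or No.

Yes

Left side:
  Sv = J/kg (equivalent dose = energy per mass),
      = m²·s⁻².
  Combining: Sv·s = (m²·s⁻²) · s = m²·s⁻¹.
Right side:
  Sv = J/kg (equivalent dose = energy per mass),
      = m²·s⁻².
  J = N·m (work = force × distance),
      = kg·m²·s⁻².
  So J⁻¹ = kg⁻¹·m⁻²·s².
  Pa = N/m² (pressure = force per area),
      = kg·m⁻¹·s⁻².
  Combining: Sv·m³·s·J⁻¹·Pa = (m²·s⁻²) · m³ · s · (kg⁻¹·m⁻²·s²) · (kg·m⁻¹·s⁻²) = m²·s⁻¹.
Both reduce to m²·s⁻¹.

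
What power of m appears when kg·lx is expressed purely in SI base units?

-2

lx = lm/m² (illuminance = luminous flux per area),
    = m⁻²·cd.
Combining: kg·lx = kg · (m⁻²·cd) = kg·m⁻²·cd.
The exponent of m is -2.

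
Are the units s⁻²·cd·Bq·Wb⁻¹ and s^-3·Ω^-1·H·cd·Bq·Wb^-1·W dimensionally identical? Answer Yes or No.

Left side:
  Bq = s⁻¹.
  Wb = kg·m²·s⁻²·A⁻¹.
  So Wb⁻¹ = kg⁻¹·m⁻²·s²·A.
  Combining: s⁻²·cd·Bq·Wb⁻¹ = s⁻² · cd · s⁻¹ · (kg⁻¹·m⁻²·s²·A) = kg⁻¹·m⁻²·s⁻¹·A·cd.
Right side:
  Ω = kg·m²·s⁻³·A⁻².
  So Ω⁻¹ = kg⁻¹·m⁻²·s³·A².
  H = kg·m²·s⁻²·A⁻².
  Bq = s⁻¹.
  Wb = kg·m²·s⁻²·A⁻¹.
  So Wb⁻¹ = kg⁻¹·m⁻²·s²·A.
  W = kg·m²·s⁻³.
  Combining: s⁻³·Ω⁻¹·H·cd·Bq·Wb⁻¹·W = s⁻³ · (kg⁻¹·m⁻²·s³·A²) · (kg·m²·s⁻²·A⁻²) · cd · s⁻¹ · (kg⁻¹·m⁻²·s²·A) · (kg·m²·s⁻³) = s⁻⁴·A·cd.
Left is kg⁻¹·m⁻²·s⁻¹·A·cd; right is s⁻⁴·A·cd — different.

No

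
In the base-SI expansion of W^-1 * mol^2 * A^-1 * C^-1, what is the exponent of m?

W = kg·m²·s⁻³.
So W⁻¹ = kg⁻¹·m⁻²·s³.
C = s·A.
So C⁻¹ = s⁻¹·A⁻¹.
Combining: W⁻¹·mol²·A⁻¹·C⁻¹ = (kg⁻¹·m⁻²·s³) · mol² · A⁻¹ · (s⁻¹·A⁻¹) = kg⁻¹·m⁻²·s²·A⁻²·mol².
The exponent of m is -2.

-2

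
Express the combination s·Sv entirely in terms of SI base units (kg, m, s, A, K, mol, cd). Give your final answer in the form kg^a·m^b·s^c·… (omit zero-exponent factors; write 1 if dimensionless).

Sv = J/kg (equivalent dose = energy per mass),
    = m²·s⁻².
Combining: s·Sv = s · (m²·s⁻²) = m²·s⁻¹.

m²·s⁻¹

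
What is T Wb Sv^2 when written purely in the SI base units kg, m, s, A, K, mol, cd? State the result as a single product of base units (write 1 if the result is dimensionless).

T = Wb/m² (flux density = flux per area),
    = kg·s⁻²·A⁻¹.
Wb = V·s (flux: a volt is a weber per second),
    = kg·m²·s⁻²·A⁻¹.
Sv = J/kg (equivalent dose = energy per mass),
    = m²·s⁻².
So Sv² = m⁴·s⁻⁴.
Combining: T·Wb·Sv² = (kg·s⁻²·A⁻¹) · (kg·m²·s⁻²·A⁻¹) · (m⁴·s⁻⁴) = kg²·m⁶·s⁻⁸·A⁻².

kg²·m⁶·s⁻⁸·A⁻²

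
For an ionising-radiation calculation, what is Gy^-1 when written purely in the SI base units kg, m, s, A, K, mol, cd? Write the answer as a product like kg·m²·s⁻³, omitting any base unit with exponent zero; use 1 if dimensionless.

m⁻²·s²

Gy = J/kg (absorbed dose = energy per mass),
    = m²·s⁻².
So Gy⁻¹ = m⁻²·s².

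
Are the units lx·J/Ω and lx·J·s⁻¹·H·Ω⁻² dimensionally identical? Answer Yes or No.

Left side:
  Ω = kg·m²·s⁻³·A⁻².
  So Ω⁻¹ = kg⁻¹·m⁻²·s³·A².
  lx = m⁻²·cd.
  J = kg·m²·s⁻².
  Combining: Ω⁻¹·lx·J = (kg⁻¹·m⁻²·s³·A²) · (m⁻²·cd) · (kg·m²·s⁻²) = m⁻²·s·A²·cd.
Right side:
  lx = lm/m² (illuminance = luminous flux per area),
      = m⁻²·cd.
  J = N·m (work = force × distance),
      = kg·m²·s⁻².
  H = Wb/A (inductance = flux per current),
      = kg·m²·s⁻²·A⁻².
  Ω = V/A (resistance = voltage per current),
      = kg·m²·s⁻³·A⁻².
  So Ω⁻² = kg⁻²·m⁻⁴·s⁶·A⁴.
  Combining: lx·J·s⁻¹·H·Ω⁻² = (m⁻²·cd) · (kg·m²·s⁻²) · s⁻¹ · (kg·m²·s⁻²·A⁻²) · (kg⁻²·m⁻⁴·s⁶·A⁴) = m⁻²·s·A²·cd.
Both reduce to m⁻²·s·A²·cd.

Yes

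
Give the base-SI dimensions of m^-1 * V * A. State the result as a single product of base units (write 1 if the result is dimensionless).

kg·m·s⁻³

V = W/A (potential = power per current),
    = kg·m²·s⁻³·A⁻¹.
Combining: m⁻¹·V·A = m⁻¹ · (kg·m²·s⁻³·A⁻¹) · A = kg·m·s⁻³.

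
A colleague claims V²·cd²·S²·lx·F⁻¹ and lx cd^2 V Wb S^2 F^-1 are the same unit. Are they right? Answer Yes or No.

Left side:
  V = W/A (potential = power per current),
      = kg·m²·s⁻³·A⁻¹.
  So V² = kg²·m⁴·s⁻⁶·A⁻².
  S = 1/Ω (conductance is reciprocal resistance),
      = kg⁻¹·m⁻²·s³·A².
  So S² = kg⁻²·m⁻⁴·s⁶·A⁴.
  lx = lm/m² (illuminance = luminous flux per area),
      = m⁻²·cd.
  F = C/V (capacitance = charge per voltage),
      = A·s/(kg·m²·s⁻³·A⁻¹) (substituting C and V),
      = kg⁻¹·m⁻²·s⁴·A².
  So F⁻¹ = kg·m²·s⁻⁴·A⁻².
  Combining: V²·cd²·S²·lx·F⁻¹ = (kg²·m⁴·s⁻⁶·A⁻²) · cd² · (kg⁻²·m⁻⁴·s⁶·A⁴) · (m⁻²·cd) · (kg·m²·s⁻⁴·A⁻²) = kg·s⁻⁴·cd³.
Right side:
  lx = lm/m² (illuminance = luminous flux per area),
      = m⁻²·cd.
  V = W/A (potential = power per current),
      = kg·m²·s⁻³·A⁻¹.
  Wb = V·s (flux: a volt is a weber per second),
      = kg·m²·s⁻²·A⁻¹.
  S = 1/Ω (conductance is reciprocal resistance),
      = kg⁻¹·m⁻²·s³·A².
  So S² = kg⁻²·m⁻⁴·s⁶·A⁴.
  F = C/V (capacitance = charge per voltage),
      = A·s/(kg·m²·s⁻³·A⁻¹) (substituting C and V),
      = kg⁻¹·m⁻²·s⁴·A².
  So F⁻¹ = kg·m²·s⁻⁴·A⁻².
  Combining: lx·cd²·V·Wb·S²·F⁻¹ = (m⁻²·cd) · cd² · (kg·m²·s⁻³·A⁻¹) · (kg·m²·s⁻²·A⁻¹) · (kg⁻²·m⁻⁴·s⁶·A⁴) · (kg·m²·s⁻⁴·A⁻²) = kg·s⁻³·cd³.
Left is kg·s⁻⁴·cd³; right is kg·s⁻³·cd³ — different.

No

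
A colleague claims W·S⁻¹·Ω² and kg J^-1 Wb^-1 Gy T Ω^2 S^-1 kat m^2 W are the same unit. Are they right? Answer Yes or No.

Left side:
  W = kg·m²·s⁻³.
  S = kg⁻¹·m⁻²·s³·A².
  So S⁻¹ = kg·m²·s⁻³·A⁻².
  Ω = kg·m²·s⁻³·A⁻².
  So Ω² = kg²·m⁴·s⁻⁶·A⁻⁴.
  Combining: W·S⁻¹·Ω² = (kg·m²·s⁻³) · (kg·m²·s⁻³·A⁻²) · (kg²·m⁴·s⁻⁶·A⁻⁴) = kg⁴·m⁸·s⁻¹²·A⁻⁶.
Right side:
  J = kg·m²·s⁻².
  So J⁻¹ = kg⁻¹·m⁻²·s².
  Wb = kg·m²·s⁻²·A⁻¹.
  So Wb⁻¹ = kg⁻¹·m⁻²·s²·A.
  Gy = m²·s⁻².
  T = kg·s⁻²·A⁻¹.
  Ω = kg·m²·s⁻³·A⁻².
  So Ω² = kg²·m⁴·s⁻⁶·A⁻⁴.
  S = kg⁻¹·m⁻²·s³·A².
  So S⁻¹ = kg·m²·s⁻³·A⁻².
  kat = s⁻¹·mol.
  W = kg·m²·s⁻³.
  Combining: kg·J⁻¹·Wb⁻¹·Gy·T·Ω²·S⁻¹·kat·m²·W = kg · (kg⁻¹·m⁻²·s²) · (kg⁻¹·m⁻²·s²·A) · (m²·s⁻²) · (kg·s⁻²·A⁻¹) · (kg²·m⁴·s⁻⁶·A⁻⁴) · (kg·m²·s⁻³·A⁻²) · (s⁻¹·mol) · m² · (kg·m²·s⁻³) = kg⁴·m⁸·s⁻¹³·A⁻⁶·mol.
Left is kg⁴·m⁸·s⁻¹²·A⁻⁶; right is kg⁴·m⁸·s⁻¹³·A⁻⁶·mol — different.

No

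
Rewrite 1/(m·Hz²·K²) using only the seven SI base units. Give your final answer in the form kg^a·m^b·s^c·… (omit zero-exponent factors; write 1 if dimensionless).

m⁻¹·s²·K⁻²

Hz = 1/s = s⁻¹ (frequency is cycles per second).
So Hz⁻² = s².
Combining: m⁻¹·Hz⁻²·K⁻² = m⁻¹ · s² · K⁻² = m⁻¹·s²·K⁻².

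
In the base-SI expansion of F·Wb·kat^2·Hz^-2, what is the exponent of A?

1

F = C/V (capacitance = charge per voltage),
    = A·s/(kg·m²·s⁻³·A⁻¹) (substituting C and V),
    = kg⁻¹·m⁻²·s⁴·A².
Wb = V·s (flux: a volt is a weber per second),
    = kg·m²·s⁻²·A⁻¹.
kat = mol/s = s⁻¹·mol (catalytic activity).
So kat² = s⁻²·mol².
Hz = 1/s = s⁻¹ (frequency is cycles per second).
So Hz⁻² = s².
Combining: F·Wb·kat²·Hz⁻² = (kg⁻¹·m⁻²·s⁴·A²) · (kg·m²·s⁻²·A⁻¹) · (s⁻²·mol²) · s² = s²·A·mol².
The exponent of A is 1.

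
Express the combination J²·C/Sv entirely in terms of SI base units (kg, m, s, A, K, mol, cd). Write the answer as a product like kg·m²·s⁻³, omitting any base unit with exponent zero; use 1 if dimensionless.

kg²·m²·s⁻¹·A

Sv = J/kg (equivalent dose = energy per mass),
    = m²·s⁻².
So Sv⁻¹ = m⁻²·s².
J = N·m (work = force × distance),
    = kg·m²·s⁻².
So J² = kg²·m⁴·s⁻⁴.
C = A·s = s·A (charge = current × time).
Combining: Sv⁻¹·J²·C = (m⁻²·s²) · (kg²·m⁴·s⁻⁴) · (s·A) = kg²·m²·s⁻¹·A.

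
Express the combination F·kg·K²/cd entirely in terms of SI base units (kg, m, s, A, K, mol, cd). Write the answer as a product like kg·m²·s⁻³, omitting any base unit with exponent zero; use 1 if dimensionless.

F = C/V (capacitance = charge per voltage),
    = A·s/(kg·m²·s⁻³·A⁻¹) (substituting C and V),
    = kg⁻¹·m⁻²·s⁴·A².
Combining: cd⁻¹·F·kg·K² = cd⁻¹ · (kg⁻¹·m⁻²·s⁴·A²) · kg · K² = m⁻²·s⁴·A²·K²·cd⁻¹.

m⁻²·s⁴·A²·K²·cd⁻¹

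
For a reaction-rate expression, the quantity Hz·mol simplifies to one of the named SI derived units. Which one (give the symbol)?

kat

Hz = s⁻¹.
Combining: Hz·mol = s⁻¹ · mol = s⁻¹·mol.
s⁻¹·mol is the base-SI form of the katal.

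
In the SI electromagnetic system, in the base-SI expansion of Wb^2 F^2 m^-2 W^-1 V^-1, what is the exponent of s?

10

Wb = V·s (flux: a volt is a weber per second),
    = kg·m²·s⁻²·A⁻¹.
So Wb² = kg²·m⁴·s⁻⁴·A⁻².
F = C/V (capacitance = charge per voltage),
    = A·s/(kg·m²·s⁻³·A⁻¹) (substituting C and V),
    = kg⁻¹·m⁻²·s⁴·A².
So F² = kg⁻²·m⁻⁴·s⁸·A⁴.
W = J/s (power = energy per time),
    = kg·m²·s⁻³.
So W⁻¹ = kg⁻¹·m⁻²·s³.
V = W/A (potential = power per current),
    = kg·m²·s⁻³·A⁻¹.
So V⁻¹ = kg⁻¹·m⁻²·s³·A.
Combining: Wb²·F²·m⁻²·W⁻¹·V⁻¹ = (kg²·m⁴·s⁻⁴·A⁻²) · (kg⁻²·m⁻⁴·s⁸·A⁴) · m⁻² · (kg⁻¹·m⁻²·s³) · (kg⁻¹·m⁻²·s³·A) = kg⁻²·m⁻⁶·s¹⁰·A³.
The exponent of s is 10.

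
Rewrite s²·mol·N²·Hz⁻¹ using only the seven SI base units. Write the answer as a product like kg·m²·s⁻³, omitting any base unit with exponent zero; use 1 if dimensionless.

kg²·m²·s⁻¹·mol

N = kg·m/s² = kg·m·s⁻² (force = mass × acceleration).
So N² = kg²·m²·s⁻⁴.
Hz = 1/s = s⁻¹ (frequency is cycles per second).
So Hz⁻¹ = s.
Combining: s²·mol·N²·Hz⁻¹ = s² · mol · (kg²·m²·s⁻⁴) · s = kg²·m²·s⁻¹·mol.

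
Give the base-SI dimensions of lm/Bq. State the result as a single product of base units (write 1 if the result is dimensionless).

s·cd

lm = cd.
Bq = s⁻¹.
So Bq⁻¹ = s.
Combining: lm·Bq⁻¹ = cd · s = s·cd.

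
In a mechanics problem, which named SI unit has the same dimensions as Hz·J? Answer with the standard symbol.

Hz = 1/s = s⁻¹ (frequency is cycles per second).
J = N·m (work = force × distance),
    = kg·m²·s⁻².
Combining: Hz·J = s⁻¹ · (kg·m²·s⁻²) = kg·m²·s⁻³.
kg·m²·s⁻³ is the base-SI form of the watt.

W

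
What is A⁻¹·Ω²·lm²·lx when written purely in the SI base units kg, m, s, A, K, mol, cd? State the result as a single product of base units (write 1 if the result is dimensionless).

Ω = V/A (resistance = voltage per current),
    = kg·m²·s⁻³·A⁻².
So Ω² = kg²·m⁴·s⁻⁶·A⁻⁴.
lm = cd·sr = cd (luminous flux; sr is dimensionless).
So lm² = cd².
lx = lm/m² (illuminance = luminous flux per area),
    = m⁻²·cd.
Combining: A⁻¹·Ω²·lm²·lx = A⁻¹ · (kg²·m⁴·s⁻⁶·A⁻⁴) · cd² · (m⁻²·cd) = kg²·m²·s⁻⁶·A⁻⁵·cd³.

kg²·m²·s⁻⁶·A⁻⁵·cd³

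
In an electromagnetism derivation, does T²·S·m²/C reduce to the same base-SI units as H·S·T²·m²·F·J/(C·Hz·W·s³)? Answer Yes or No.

No

Left side:
  C = s·A.
  So C⁻¹ = s⁻¹·A⁻¹.
  T = kg·s⁻²·A⁻¹.
  So T² = kg²·s⁻⁴·A⁻².
  S = kg⁻¹·m⁻²·s³·A².
  Combining: C⁻¹·T²·S·m² = (s⁻¹·A⁻¹) · (kg²·s⁻⁴·A⁻²) · (kg⁻¹·m⁻²·s³·A²) · m² = kg·s⁻²·A⁻¹.
Right side:
  H = kg·m²·s⁻²·A⁻².
  S = kg⁻¹·m⁻²·s³·A².
  T = kg·s⁻²·A⁻¹.
  So T² = kg²·s⁻⁴·A⁻².
  C = s·A.
  So C⁻¹ = s⁻¹·A⁻¹.
  F = kg⁻¹·m⁻²·s⁴·A².
  Hz = s⁻¹.
  So Hz⁻¹ = s.
  W = kg·m²·s⁻³.
  So W⁻¹ = kg⁻¹·m⁻²·s³.
  J = kg·m²·s⁻².
  Combining: H·S·T²·C⁻¹·m²·F·Hz⁻¹·W⁻¹·J·s⁻³ = (kg·m²·s⁻²·A⁻²) · (kg⁻¹·m⁻²·s³·A²) · (kg²·s⁻⁴·A⁻²) · (s⁻¹·A⁻¹) · m² · (kg⁻¹·m⁻²·s⁴·A²) · s · (kg⁻¹·m⁻²·s³) · (kg·m²·s⁻²) · s⁻³ = kg·s⁻¹·A⁻¹.
Left is kg·s⁻²·A⁻¹; right is kg·s⁻¹·A⁻¹ — different.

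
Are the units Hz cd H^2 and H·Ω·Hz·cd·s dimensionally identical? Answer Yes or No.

Left side:
  Hz = 1/s = s⁻¹ (frequency is cycles per second).
  H = Wb/A (inductance = flux per current),
      = kg·m²·s⁻²·A⁻².
  So H² = kg²·m⁴·s⁻⁴·A⁻⁴.
  Combining: Hz·cd·H² = s⁻¹ · cd · (kg²·m⁴·s⁻⁴·A⁻⁴) = kg²·m⁴·s⁻⁵·A⁻⁴·cd.
Right side:
  H = kg·m²·s⁻²·A⁻².
  Ω = kg·m²·s⁻³·A⁻².
  Hz = s⁻¹.
  Combining: H·Ω·Hz·cd·s = (kg·m²·s⁻²·A⁻²) · (kg·m²·s⁻³·A⁻²) · s⁻¹ · cd · s = kg²·m⁴·s⁻⁵·A⁻⁴·cd.
Both reduce to kg²·m⁴·s⁻⁵·A⁻⁴·cd.

Yes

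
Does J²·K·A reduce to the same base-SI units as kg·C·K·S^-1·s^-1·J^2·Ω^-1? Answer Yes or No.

No

Left side:
  J = N·m (work = force × distance),
      = kg·m²·s⁻².
  So J² = kg²·m⁴·s⁻⁴.
  Combining: J²·K·A = (kg²·m⁴·s⁻⁴) · K · A = kg²·m⁴·s⁻⁴·A·K.
Right side:
  C = A·s = s·A (charge = current × time).
  S = 1/Ω (conductance is reciprocal resistance),
      = kg⁻¹·m⁻²·s³·A².
  So S⁻¹ = kg·m²·s⁻³·A⁻².
  J = N·m (work = force × distance),
      = kg·m²·s⁻².
  So J² = kg²·m⁴·s⁻⁴.
  Ω = V/A (resistance = voltage per current),
      = kg·m²·s⁻³·A⁻².
  So Ω⁻¹ = kg⁻¹·m⁻²·s³·A².
  Combining: kg·C·K·S⁻¹·s⁻¹·J²·Ω⁻¹ = kg · (s·A) · K · (kg·m²·s⁻³·A⁻²) · s⁻¹ · (kg²·m⁴·s⁻⁴) · (kg⁻¹·m⁻²·s³·A²) = kg³·m⁴·s⁻⁴·A·K.
Left is kg²·m⁴·s⁻⁴·A·K; right is kg³·m⁴·s⁻⁴·A·K — different.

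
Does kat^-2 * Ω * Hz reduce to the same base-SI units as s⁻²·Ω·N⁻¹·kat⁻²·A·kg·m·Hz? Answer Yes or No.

Left side:
  kat = s⁻¹·mol.
  So kat⁻² = s²·mol⁻².
  Ω = kg·m²·s⁻³·A⁻².
  Hz = s⁻¹.
  Combining: kat⁻²·Ω·Hz = (s²·mol⁻²) · (kg·m²·s⁻³·A⁻²) · s⁻¹ = kg·m²·s⁻²·A⁻²·mol⁻².
Right side:
  Ω = V/A (resistance = voltage per current),
      = kg·m²·s⁻³·A⁻².
  N = kg·m/s² = kg·m·s⁻² (force = mass × acceleration).
  So N⁻¹ = kg⁻¹·m⁻¹·s².
  kat = mol/s = s⁻¹·mol (catalytic activity).
  So kat⁻² = s²·mol⁻².
  Hz = 1/s = s⁻¹ (frequency is cycles per second).
  Combining: s⁻²·Ω·N⁻¹·kat⁻²·A·kg·m·Hz = s⁻² · (kg·m²·s⁻³·A⁻²) · (kg⁻¹·m⁻¹·s²) · (s²·mol⁻²) · A · kg · m · s⁻¹ = kg·m²·s⁻²·A⁻¹·mol⁻².
Left is kg·m²·s⁻²·A⁻²·mol⁻²; right is kg·m²·s⁻²·A⁻¹·mol⁻² — different.

No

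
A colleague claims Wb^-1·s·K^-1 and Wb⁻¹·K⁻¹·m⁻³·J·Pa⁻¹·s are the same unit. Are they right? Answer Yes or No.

Left side:
  Wb = kg·m²·s⁻²·A⁻¹.
  So Wb⁻¹ = kg⁻¹·m⁻²·s²·A.
  Combining: Wb⁻¹·s·K⁻¹ = (kg⁻¹·m⁻²·s²·A) · s · K⁻¹ = kg⁻¹·m⁻²·s³·A·K⁻¹.
Right side:
  Wb = kg·m²·s⁻²·A⁻¹.
  So Wb⁻¹ = kg⁻¹·m⁻²·s²·A.
  J = kg·m²·s⁻².
  Pa = kg·m⁻¹·s⁻².
  So Pa⁻¹ = kg⁻¹·m·s².
  Combining: Wb⁻¹·K⁻¹·m⁻³·J·Pa⁻¹·s = (kg⁻¹·m⁻²·s²·A) · K⁻¹ · m⁻³ · (kg·m²·s⁻²) · (kg⁻¹·m·s²) · s = kg⁻¹·m⁻²·s³·A·K⁻¹.
Both reduce to kg⁻¹·m⁻²·s³·A·K⁻¹.

Yes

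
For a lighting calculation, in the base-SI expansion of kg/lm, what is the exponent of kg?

lm = cd·sr = cd (luminous flux; sr is dimensionless).
So lm⁻¹ = cd⁻¹.
Combining: kg·lm⁻¹ = kg · cd⁻¹ = kg·cd⁻¹.
The exponent of kg is 1.

1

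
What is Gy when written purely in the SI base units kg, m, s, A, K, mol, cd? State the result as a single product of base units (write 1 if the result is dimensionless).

m²·s⁻²

Gy = m²·s⁻².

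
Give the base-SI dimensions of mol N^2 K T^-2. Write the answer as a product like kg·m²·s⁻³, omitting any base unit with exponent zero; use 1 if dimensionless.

m²·A²·K·mol

N = kg·m·s⁻².
So N² = kg²·m²·s⁻⁴.
T = kg·s⁻²·A⁻¹.
So T⁻² = kg⁻²·s⁴·A².
Combining: mol·N²·K·T⁻² = mol · (kg²·m²·s⁻⁴) · K · (kg⁻²·s⁴·A²) = m²·A²·K·mol.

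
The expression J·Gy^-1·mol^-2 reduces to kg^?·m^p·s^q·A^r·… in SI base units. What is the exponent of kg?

1

J = kg·m²·s⁻².
Gy = m²·s⁻².
So Gy⁻¹ = m⁻²·s².
Combining: J·Gy⁻¹·mol⁻² = (kg·m²·s⁻²) · (m⁻²·s²) · mol⁻² = kg·mol⁻².
The exponent of kg is 1.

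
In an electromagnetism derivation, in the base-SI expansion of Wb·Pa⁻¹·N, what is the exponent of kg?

Wb = kg·m²·s⁻²·A⁻¹.
Pa = kg·m⁻¹·s⁻².
So Pa⁻¹ = kg⁻¹·m·s².
N = kg·m·s⁻².
Combining: Wb·Pa⁻¹·N = (kg·m²·s⁻²·A⁻¹) · (kg⁻¹·m·s²) · (kg·m·s⁻²) = kg·m⁴·s⁻²·A⁻¹.
The exponent of kg is 1.

1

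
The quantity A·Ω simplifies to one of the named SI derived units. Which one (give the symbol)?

V

Ω = kg·m²·s⁻³·A⁻².
Combining: A·Ω = A · (kg·m²·s⁻³·A⁻²) = kg·m²·s⁻³·A⁻¹.
kg·m²·s⁻³·A⁻¹ is the base-SI form of the volt.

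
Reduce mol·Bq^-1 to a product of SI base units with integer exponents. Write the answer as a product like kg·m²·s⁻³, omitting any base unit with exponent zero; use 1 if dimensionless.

s·mol

Bq = s⁻¹.
So Bq⁻¹ = s.
Combining: mol·Bq⁻¹ = mol · s = s·mol.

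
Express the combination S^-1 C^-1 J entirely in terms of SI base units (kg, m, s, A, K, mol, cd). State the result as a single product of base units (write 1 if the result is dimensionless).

S = 1/Ω (conductance is reciprocal resistance),
    = kg⁻¹·m⁻²·s³·A².
So S⁻¹ = kg·m²·s⁻³·A⁻².
C = A·s = s·A (charge = current × time).
So C⁻¹ = s⁻¹·A⁻¹.
J = N·m (work = force × distance),
    = kg·m²·s⁻².
Combining: S⁻¹·C⁻¹·J = (kg·m²·s⁻³·A⁻²) · (s⁻¹·A⁻¹) · (kg·m²·s⁻²) = kg²·m⁴·s⁻⁶·A⁻³.

kg²·m⁴·s⁻⁶·A⁻³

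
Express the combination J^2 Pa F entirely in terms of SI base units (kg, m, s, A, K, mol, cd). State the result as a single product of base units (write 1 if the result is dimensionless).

J = N·m (work = force × distance),
    = kg·m²·s⁻².
So J² = kg²·m⁴·s⁻⁴.
Pa = N/m² (pressure = force per area),
    = kg·m⁻¹·s⁻².
F = C/V (capacitance = charge per voltage),
    = A·s/(kg·m²·s⁻³·A⁻¹) (substituting C and V),
    = kg⁻¹·m⁻²·s⁴·A².
Combining: J²·Pa·F = (kg²·m⁴·s⁻⁴) · (kg·m⁻¹·s⁻²) · (kg⁻¹·m⁻²·s⁴·A²) = kg²·m·s⁻²·A².

kg²·m·s⁻²·A²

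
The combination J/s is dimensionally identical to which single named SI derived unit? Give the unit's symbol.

J = N·m (work = force × distance),
    = kg·m²·s⁻².
Combining: J·s⁻¹ = (kg·m²·s⁻²) · s⁻¹ = kg·m²·s⁻³.
kg·m²·s⁻³ is the base-SI form of the watt.

W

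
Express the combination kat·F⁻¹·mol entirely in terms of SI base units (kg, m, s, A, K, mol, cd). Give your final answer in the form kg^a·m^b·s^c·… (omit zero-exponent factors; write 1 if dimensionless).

kat = mol/s = s⁻¹·mol (catalytic activity).
F = C/V (capacitance = charge per voltage),
    = A·s/(kg·m²·s⁻³·A⁻¹) (substituting C and V),
    = kg⁻¹·m⁻²·s⁴·A².
So F⁻¹ = kg·m²·s⁻⁴·A⁻².
Combining: kat·F⁻¹·mol = (s⁻¹·mol) · (kg·m²·s⁻⁴·A⁻²) · mol = kg·m²·s⁻⁵·A⁻²·mol².

kg·m²·s⁻⁵·A⁻²·mol²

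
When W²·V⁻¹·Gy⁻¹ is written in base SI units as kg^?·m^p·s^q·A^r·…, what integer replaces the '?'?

W = J/s (power = energy per time),
    = kg·m²·s⁻³.
So W² = kg²·m⁴·s⁻⁶.
V = W/A (potential = power per current),
    = kg·m²·s⁻³·A⁻¹.
So V⁻¹ = kg⁻¹·m⁻²·s³·A.
Gy = J/kg (absorbed dose = energy per mass),
    = m²·s⁻².
So Gy⁻¹ = m⁻²·s².
Combining: W²·V⁻¹·Gy⁻¹ = (kg²·m⁴·s⁻⁶) · (kg⁻¹·m⁻²·s³·A) · (m⁻²·s²) = kg·s⁻¹·A.
The exponent of kg is 1.

1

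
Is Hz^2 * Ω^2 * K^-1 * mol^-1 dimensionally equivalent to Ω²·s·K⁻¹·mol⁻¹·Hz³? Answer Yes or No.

Left side:
  Hz = s⁻¹.
  So Hz² = s⁻².
  Ω = kg·m²·s⁻³·A⁻².
  So Ω² = kg²·m⁴·s⁻⁶·A⁻⁴.
  Combining: Hz²·Ω²·K⁻¹·mol⁻¹ = s⁻² · (kg²·m⁴·s⁻⁶·A⁻⁴) · K⁻¹ · mol⁻¹ = kg²·m⁴·s⁻⁸·A⁻⁴·K⁻¹·mol⁻¹.
Right side:
  Ω = kg·m²·s⁻³·A⁻².
  So Ω² = kg²·m⁴·s⁻⁶·A⁻⁴.
  Hz = s⁻¹.
  So Hz³ = s⁻³.
  Combining: Ω²·s·K⁻¹·mol⁻¹·Hz³ = (kg²·m⁴·s⁻⁶·A⁻⁴) · s · K⁻¹ · mol⁻¹ · s⁻³ = kg²·m⁴·s⁻⁸·A⁻⁴·K⁻¹·mol⁻¹.
Both reduce to kg²·m⁴·s⁻⁸·A⁻⁴·K⁻¹·mol⁻¹.

Yes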